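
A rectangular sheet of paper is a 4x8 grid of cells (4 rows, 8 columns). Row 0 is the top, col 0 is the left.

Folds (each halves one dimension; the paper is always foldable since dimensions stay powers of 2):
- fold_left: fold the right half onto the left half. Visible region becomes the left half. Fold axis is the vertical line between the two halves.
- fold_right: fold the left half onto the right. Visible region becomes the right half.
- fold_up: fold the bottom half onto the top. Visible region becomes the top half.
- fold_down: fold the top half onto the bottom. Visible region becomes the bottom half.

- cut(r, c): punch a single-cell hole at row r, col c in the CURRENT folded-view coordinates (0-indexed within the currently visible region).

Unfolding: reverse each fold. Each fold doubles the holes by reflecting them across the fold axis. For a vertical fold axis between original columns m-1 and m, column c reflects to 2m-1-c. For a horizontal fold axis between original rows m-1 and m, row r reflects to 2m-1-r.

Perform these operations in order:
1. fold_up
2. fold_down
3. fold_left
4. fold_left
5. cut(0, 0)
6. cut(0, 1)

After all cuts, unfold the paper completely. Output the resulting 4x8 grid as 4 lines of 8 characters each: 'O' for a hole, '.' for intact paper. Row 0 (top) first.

Answer: OOOOOOOO
OOOOOOOO
OOOOOOOO
OOOOOOOO

Derivation:
Op 1 fold_up: fold axis h@2; visible region now rows[0,2) x cols[0,8) = 2x8
Op 2 fold_down: fold axis h@1; visible region now rows[1,2) x cols[0,8) = 1x8
Op 3 fold_left: fold axis v@4; visible region now rows[1,2) x cols[0,4) = 1x4
Op 4 fold_left: fold axis v@2; visible region now rows[1,2) x cols[0,2) = 1x2
Op 5 cut(0, 0): punch at orig (1,0); cuts so far [(1, 0)]; region rows[1,2) x cols[0,2) = 1x2
Op 6 cut(0, 1): punch at orig (1,1); cuts so far [(1, 0), (1, 1)]; region rows[1,2) x cols[0,2) = 1x2
Unfold 1 (reflect across v@2): 4 holes -> [(1, 0), (1, 1), (1, 2), (1, 3)]
Unfold 2 (reflect across v@4): 8 holes -> [(1, 0), (1, 1), (1, 2), (1, 3), (1, 4), (1, 5), (1, 6), (1, 7)]
Unfold 3 (reflect across h@1): 16 holes -> [(0, 0), (0, 1), (0, 2), (0, 3), (0, 4), (0, 5), (0, 6), (0, 7), (1, 0), (1, 1), (1, 2), (1, 3), (1, 4), (1, 5), (1, 6), (1, 7)]
Unfold 4 (reflect across h@2): 32 holes -> [(0, 0), (0, 1), (0, 2), (0, 3), (0, 4), (0, 5), (0, 6), (0, 7), (1, 0), (1, 1), (1, 2), (1, 3), (1, 4), (1, 5), (1, 6), (1, 7), (2, 0), (2, 1), (2, 2), (2, 3), (2, 4), (2, 5), (2, 6), (2, 7), (3, 0), (3, 1), (3, 2), (3, 3), (3, 4), (3, 5), (3, 6), (3, 7)]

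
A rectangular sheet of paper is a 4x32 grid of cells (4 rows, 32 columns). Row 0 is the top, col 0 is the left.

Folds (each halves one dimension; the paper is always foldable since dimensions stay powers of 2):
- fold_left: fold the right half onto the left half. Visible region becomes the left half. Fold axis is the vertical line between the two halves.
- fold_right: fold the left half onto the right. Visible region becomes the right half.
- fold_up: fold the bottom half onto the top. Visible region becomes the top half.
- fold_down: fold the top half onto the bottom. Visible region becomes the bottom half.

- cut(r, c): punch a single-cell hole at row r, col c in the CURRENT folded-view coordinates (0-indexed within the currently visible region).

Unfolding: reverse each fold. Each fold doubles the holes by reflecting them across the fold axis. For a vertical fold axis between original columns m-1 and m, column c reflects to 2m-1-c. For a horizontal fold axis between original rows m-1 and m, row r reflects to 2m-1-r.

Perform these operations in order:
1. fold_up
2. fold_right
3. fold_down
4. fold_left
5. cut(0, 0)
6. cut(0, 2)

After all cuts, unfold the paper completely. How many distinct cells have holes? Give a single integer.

Answer: 32

Derivation:
Op 1 fold_up: fold axis h@2; visible region now rows[0,2) x cols[0,32) = 2x32
Op 2 fold_right: fold axis v@16; visible region now rows[0,2) x cols[16,32) = 2x16
Op 3 fold_down: fold axis h@1; visible region now rows[1,2) x cols[16,32) = 1x16
Op 4 fold_left: fold axis v@24; visible region now rows[1,2) x cols[16,24) = 1x8
Op 5 cut(0, 0): punch at orig (1,16); cuts so far [(1, 16)]; region rows[1,2) x cols[16,24) = 1x8
Op 6 cut(0, 2): punch at orig (1,18); cuts so far [(1, 16), (1, 18)]; region rows[1,2) x cols[16,24) = 1x8
Unfold 1 (reflect across v@24): 4 holes -> [(1, 16), (1, 18), (1, 29), (1, 31)]
Unfold 2 (reflect across h@1): 8 holes -> [(0, 16), (0, 18), (0, 29), (0, 31), (1, 16), (1, 18), (1, 29), (1, 31)]
Unfold 3 (reflect across v@16): 16 holes -> [(0, 0), (0, 2), (0, 13), (0, 15), (0, 16), (0, 18), (0, 29), (0, 31), (1, 0), (1, 2), (1, 13), (1, 15), (1, 16), (1, 18), (1, 29), (1, 31)]
Unfold 4 (reflect across h@2): 32 holes -> [(0, 0), (0, 2), (0, 13), (0, 15), (0, 16), (0, 18), (0, 29), (0, 31), (1, 0), (1, 2), (1, 13), (1, 15), (1, 16), (1, 18), (1, 29), (1, 31), (2, 0), (2, 2), (2, 13), (2, 15), (2, 16), (2, 18), (2, 29), (2, 31), (3, 0), (3, 2), (3, 13), (3, 15), (3, 16), (3, 18), (3, 29), (3, 31)]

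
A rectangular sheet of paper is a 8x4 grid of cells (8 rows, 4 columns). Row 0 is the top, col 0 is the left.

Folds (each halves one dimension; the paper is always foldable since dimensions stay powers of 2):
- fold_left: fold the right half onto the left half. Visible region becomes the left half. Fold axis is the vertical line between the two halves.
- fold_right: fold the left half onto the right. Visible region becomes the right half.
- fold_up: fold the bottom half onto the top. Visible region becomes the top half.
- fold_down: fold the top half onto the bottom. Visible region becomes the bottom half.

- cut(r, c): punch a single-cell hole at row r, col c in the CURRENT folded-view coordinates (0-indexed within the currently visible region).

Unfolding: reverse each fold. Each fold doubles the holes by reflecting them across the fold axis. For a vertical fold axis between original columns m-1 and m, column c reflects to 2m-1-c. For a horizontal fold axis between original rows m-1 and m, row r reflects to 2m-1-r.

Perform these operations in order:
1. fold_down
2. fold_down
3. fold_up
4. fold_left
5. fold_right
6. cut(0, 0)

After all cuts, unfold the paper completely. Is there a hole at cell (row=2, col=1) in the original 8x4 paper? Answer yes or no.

Answer: yes

Derivation:
Op 1 fold_down: fold axis h@4; visible region now rows[4,8) x cols[0,4) = 4x4
Op 2 fold_down: fold axis h@6; visible region now rows[6,8) x cols[0,4) = 2x4
Op 3 fold_up: fold axis h@7; visible region now rows[6,7) x cols[0,4) = 1x4
Op 4 fold_left: fold axis v@2; visible region now rows[6,7) x cols[0,2) = 1x2
Op 5 fold_right: fold axis v@1; visible region now rows[6,7) x cols[1,2) = 1x1
Op 6 cut(0, 0): punch at orig (6,1); cuts so far [(6, 1)]; region rows[6,7) x cols[1,2) = 1x1
Unfold 1 (reflect across v@1): 2 holes -> [(6, 0), (6, 1)]
Unfold 2 (reflect across v@2): 4 holes -> [(6, 0), (6, 1), (6, 2), (6, 3)]
Unfold 3 (reflect across h@7): 8 holes -> [(6, 0), (6, 1), (6, 2), (6, 3), (7, 0), (7, 1), (7, 2), (7, 3)]
Unfold 4 (reflect across h@6): 16 holes -> [(4, 0), (4, 1), (4, 2), (4, 3), (5, 0), (5, 1), (5, 2), (5, 3), (6, 0), (6, 1), (6, 2), (6, 3), (7, 0), (7, 1), (7, 2), (7, 3)]
Unfold 5 (reflect across h@4): 32 holes -> [(0, 0), (0, 1), (0, 2), (0, 3), (1, 0), (1, 1), (1, 2), (1, 3), (2, 0), (2, 1), (2, 2), (2, 3), (3, 0), (3, 1), (3, 2), (3, 3), (4, 0), (4, 1), (4, 2), (4, 3), (5, 0), (5, 1), (5, 2), (5, 3), (6, 0), (6, 1), (6, 2), (6, 3), (7, 0), (7, 1), (7, 2), (7, 3)]
Holes: [(0, 0), (0, 1), (0, 2), (0, 3), (1, 0), (1, 1), (1, 2), (1, 3), (2, 0), (2, 1), (2, 2), (2, 3), (3, 0), (3, 1), (3, 2), (3, 3), (4, 0), (4, 1), (4, 2), (4, 3), (5, 0), (5, 1), (5, 2), (5, 3), (6, 0), (6, 1), (6, 2), (6, 3), (7, 0), (7, 1), (7, 2), (7, 3)]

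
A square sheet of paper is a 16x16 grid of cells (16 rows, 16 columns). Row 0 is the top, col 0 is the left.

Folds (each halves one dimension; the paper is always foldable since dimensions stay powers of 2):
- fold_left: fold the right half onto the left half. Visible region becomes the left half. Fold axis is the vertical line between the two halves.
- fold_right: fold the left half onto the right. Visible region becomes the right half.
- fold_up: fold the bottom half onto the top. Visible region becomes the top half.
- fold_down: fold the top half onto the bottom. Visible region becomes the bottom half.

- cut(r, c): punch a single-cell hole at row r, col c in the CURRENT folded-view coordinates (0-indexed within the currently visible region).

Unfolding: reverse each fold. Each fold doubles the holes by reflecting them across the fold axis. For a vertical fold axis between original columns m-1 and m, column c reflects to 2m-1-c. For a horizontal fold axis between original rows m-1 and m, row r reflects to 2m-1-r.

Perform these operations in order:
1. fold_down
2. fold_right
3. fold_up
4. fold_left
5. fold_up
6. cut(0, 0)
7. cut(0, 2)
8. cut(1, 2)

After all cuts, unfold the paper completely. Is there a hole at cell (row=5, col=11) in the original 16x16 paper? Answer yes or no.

Answer: no

Derivation:
Op 1 fold_down: fold axis h@8; visible region now rows[8,16) x cols[0,16) = 8x16
Op 2 fold_right: fold axis v@8; visible region now rows[8,16) x cols[8,16) = 8x8
Op 3 fold_up: fold axis h@12; visible region now rows[8,12) x cols[8,16) = 4x8
Op 4 fold_left: fold axis v@12; visible region now rows[8,12) x cols[8,12) = 4x4
Op 5 fold_up: fold axis h@10; visible region now rows[8,10) x cols[8,12) = 2x4
Op 6 cut(0, 0): punch at orig (8,8); cuts so far [(8, 8)]; region rows[8,10) x cols[8,12) = 2x4
Op 7 cut(0, 2): punch at orig (8,10); cuts so far [(8, 8), (8, 10)]; region rows[8,10) x cols[8,12) = 2x4
Op 8 cut(1, 2): punch at orig (9,10); cuts so far [(8, 8), (8, 10), (9, 10)]; region rows[8,10) x cols[8,12) = 2x4
Unfold 1 (reflect across h@10): 6 holes -> [(8, 8), (8, 10), (9, 10), (10, 10), (11, 8), (11, 10)]
Unfold 2 (reflect across v@12): 12 holes -> [(8, 8), (8, 10), (8, 13), (8, 15), (9, 10), (9, 13), (10, 10), (10, 13), (11, 8), (11, 10), (11, 13), (11, 15)]
Unfold 3 (reflect across h@12): 24 holes -> [(8, 8), (8, 10), (8, 13), (8, 15), (9, 10), (9, 13), (10, 10), (10, 13), (11, 8), (11, 10), (11, 13), (11, 15), (12, 8), (12, 10), (12, 13), (12, 15), (13, 10), (13, 13), (14, 10), (14, 13), (15, 8), (15, 10), (15, 13), (15, 15)]
Unfold 4 (reflect across v@8): 48 holes -> [(8, 0), (8, 2), (8, 5), (8, 7), (8, 8), (8, 10), (8, 13), (8, 15), (9, 2), (9, 5), (9, 10), (9, 13), (10, 2), (10, 5), (10, 10), (10, 13), (11, 0), (11, 2), (11, 5), (11, 7), (11, 8), (11, 10), (11, 13), (11, 15), (12, 0), (12, 2), (12, 5), (12, 7), (12, 8), (12, 10), (12, 13), (12, 15), (13, 2), (13, 5), (13, 10), (13, 13), (14, 2), (14, 5), (14, 10), (14, 13), (15, 0), (15, 2), (15, 5), (15, 7), (15, 8), (15, 10), (15, 13), (15, 15)]
Unfold 5 (reflect across h@8): 96 holes -> [(0, 0), (0, 2), (0, 5), (0, 7), (0, 8), (0, 10), (0, 13), (0, 15), (1, 2), (1, 5), (1, 10), (1, 13), (2, 2), (2, 5), (2, 10), (2, 13), (3, 0), (3, 2), (3, 5), (3, 7), (3, 8), (3, 10), (3, 13), (3, 15), (4, 0), (4, 2), (4, 5), (4, 7), (4, 8), (4, 10), (4, 13), (4, 15), (5, 2), (5, 5), (5, 10), (5, 13), (6, 2), (6, 5), (6, 10), (6, 13), (7, 0), (7, 2), (7, 5), (7, 7), (7, 8), (7, 10), (7, 13), (7, 15), (8, 0), (8, 2), (8, 5), (8, 7), (8, 8), (8, 10), (8, 13), (8, 15), (9, 2), (9, 5), (9, 10), (9, 13), (10, 2), (10, 5), (10, 10), (10, 13), (11, 0), (11, 2), (11, 5), (11, 7), (11, 8), (11, 10), (11, 13), (11, 15), (12, 0), (12, 2), (12, 5), (12, 7), (12, 8), (12, 10), (12, 13), (12, 15), (13, 2), (13, 5), (13, 10), (13, 13), (14, 2), (14, 5), (14, 10), (14, 13), (15, 0), (15, 2), (15, 5), (15, 7), (15, 8), (15, 10), (15, 13), (15, 15)]
Holes: [(0, 0), (0, 2), (0, 5), (0, 7), (0, 8), (0, 10), (0, 13), (0, 15), (1, 2), (1, 5), (1, 10), (1, 13), (2, 2), (2, 5), (2, 10), (2, 13), (3, 0), (3, 2), (3, 5), (3, 7), (3, 8), (3, 10), (3, 13), (3, 15), (4, 0), (4, 2), (4, 5), (4, 7), (4, 8), (4, 10), (4, 13), (4, 15), (5, 2), (5, 5), (5, 10), (5, 13), (6, 2), (6, 5), (6, 10), (6, 13), (7, 0), (7, 2), (7, 5), (7, 7), (7, 8), (7, 10), (7, 13), (7, 15), (8, 0), (8, 2), (8, 5), (8, 7), (8, 8), (8, 10), (8, 13), (8, 15), (9, 2), (9, 5), (9, 10), (9, 13), (10, 2), (10, 5), (10, 10), (10, 13), (11, 0), (11, 2), (11, 5), (11, 7), (11, 8), (11, 10), (11, 13), (11, 15), (12, 0), (12, 2), (12, 5), (12, 7), (12, 8), (12, 10), (12, 13), (12, 15), (13, 2), (13, 5), (13, 10), (13, 13), (14, 2), (14, 5), (14, 10), (14, 13), (15, 0), (15, 2), (15, 5), (15, 7), (15, 8), (15, 10), (15, 13), (15, 15)]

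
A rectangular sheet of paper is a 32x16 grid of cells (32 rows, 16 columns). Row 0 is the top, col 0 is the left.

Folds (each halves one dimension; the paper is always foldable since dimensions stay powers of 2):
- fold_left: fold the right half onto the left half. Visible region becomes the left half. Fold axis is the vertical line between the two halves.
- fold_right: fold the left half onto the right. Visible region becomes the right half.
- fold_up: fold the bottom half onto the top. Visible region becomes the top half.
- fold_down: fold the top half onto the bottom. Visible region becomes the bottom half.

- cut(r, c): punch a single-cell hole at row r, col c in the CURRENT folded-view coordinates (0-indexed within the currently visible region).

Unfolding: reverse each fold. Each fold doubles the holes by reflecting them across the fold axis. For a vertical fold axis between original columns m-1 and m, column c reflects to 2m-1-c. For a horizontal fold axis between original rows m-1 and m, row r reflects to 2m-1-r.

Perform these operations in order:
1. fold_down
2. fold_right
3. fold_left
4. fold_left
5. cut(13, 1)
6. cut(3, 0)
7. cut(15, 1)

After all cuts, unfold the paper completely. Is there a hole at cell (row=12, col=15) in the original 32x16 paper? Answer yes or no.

Op 1 fold_down: fold axis h@16; visible region now rows[16,32) x cols[0,16) = 16x16
Op 2 fold_right: fold axis v@8; visible region now rows[16,32) x cols[8,16) = 16x8
Op 3 fold_left: fold axis v@12; visible region now rows[16,32) x cols[8,12) = 16x4
Op 4 fold_left: fold axis v@10; visible region now rows[16,32) x cols[8,10) = 16x2
Op 5 cut(13, 1): punch at orig (29,9); cuts so far [(29, 9)]; region rows[16,32) x cols[8,10) = 16x2
Op 6 cut(3, 0): punch at orig (19,8); cuts so far [(19, 8), (29, 9)]; region rows[16,32) x cols[8,10) = 16x2
Op 7 cut(15, 1): punch at orig (31,9); cuts so far [(19, 8), (29, 9), (31, 9)]; region rows[16,32) x cols[8,10) = 16x2
Unfold 1 (reflect across v@10): 6 holes -> [(19, 8), (19, 11), (29, 9), (29, 10), (31, 9), (31, 10)]
Unfold 2 (reflect across v@12): 12 holes -> [(19, 8), (19, 11), (19, 12), (19, 15), (29, 9), (29, 10), (29, 13), (29, 14), (31, 9), (31, 10), (31, 13), (31, 14)]
Unfold 3 (reflect across v@8): 24 holes -> [(19, 0), (19, 3), (19, 4), (19, 7), (19, 8), (19, 11), (19, 12), (19, 15), (29, 1), (29, 2), (29, 5), (29, 6), (29, 9), (29, 10), (29, 13), (29, 14), (31, 1), (31, 2), (31, 5), (31, 6), (31, 9), (31, 10), (31, 13), (31, 14)]
Unfold 4 (reflect across h@16): 48 holes -> [(0, 1), (0, 2), (0, 5), (0, 6), (0, 9), (0, 10), (0, 13), (0, 14), (2, 1), (2, 2), (2, 5), (2, 6), (2, 9), (2, 10), (2, 13), (2, 14), (12, 0), (12, 3), (12, 4), (12, 7), (12, 8), (12, 11), (12, 12), (12, 15), (19, 0), (19, 3), (19, 4), (19, 7), (19, 8), (19, 11), (19, 12), (19, 15), (29, 1), (29, 2), (29, 5), (29, 6), (29, 9), (29, 10), (29, 13), (29, 14), (31, 1), (31, 2), (31, 5), (31, 6), (31, 9), (31, 10), (31, 13), (31, 14)]
Holes: [(0, 1), (0, 2), (0, 5), (0, 6), (0, 9), (0, 10), (0, 13), (0, 14), (2, 1), (2, 2), (2, 5), (2, 6), (2, 9), (2, 10), (2, 13), (2, 14), (12, 0), (12, 3), (12, 4), (12, 7), (12, 8), (12, 11), (12, 12), (12, 15), (19, 0), (19, 3), (19, 4), (19, 7), (19, 8), (19, 11), (19, 12), (19, 15), (29, 1), (29, 2), (29, 5), (29, 6), (29, 9), (29, 10), (29, 13), (29, 14), (31, 1), (31, 2), (31, 5), (31, 6), (31, 9), (31, 10), (31, 13), (31, 14)]

Answer: yes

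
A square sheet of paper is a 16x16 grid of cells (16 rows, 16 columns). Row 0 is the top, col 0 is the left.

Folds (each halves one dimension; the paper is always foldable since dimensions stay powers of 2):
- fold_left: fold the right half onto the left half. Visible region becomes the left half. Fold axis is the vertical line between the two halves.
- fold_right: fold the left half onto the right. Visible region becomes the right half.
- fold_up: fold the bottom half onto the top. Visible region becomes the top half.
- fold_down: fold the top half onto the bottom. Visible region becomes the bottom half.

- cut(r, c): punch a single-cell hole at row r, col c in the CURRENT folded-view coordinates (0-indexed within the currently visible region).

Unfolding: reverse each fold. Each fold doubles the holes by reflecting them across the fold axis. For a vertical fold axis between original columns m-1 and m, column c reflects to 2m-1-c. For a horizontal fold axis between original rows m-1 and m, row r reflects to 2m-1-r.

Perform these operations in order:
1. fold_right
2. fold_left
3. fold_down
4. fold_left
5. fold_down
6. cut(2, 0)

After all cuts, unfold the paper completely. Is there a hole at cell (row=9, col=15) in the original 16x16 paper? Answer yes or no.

Answer: yes

Derivation:
Op 1 fold_right: fold axis v@8; visible region now rows[0,16) x cols[8,16) = 16x8
Op 2 fold_left: fold axis v@12; visible region now rows[0,16) x cols[8,12) = 16x4
Op 3 fold_down: fold axis h@8; visible region now rows[8,16) x cols[8,12) = 8x4
Op 4 fold_left: fold axis v@10; visible region now rows[8,16) x cols[8,10) = 8x2
Op 5 fold_down: fold axis h@12; visible region now rows[12,16) x cols[8,10) = 4x2
Op 6 cut(2, 0): punch at orig (14,8); cuts so far [(14, 8)]; region rows[12,16) x cols[8,10) = 4x2
Unfold 1 (reflect across h@12): 2 holes -> [(9, 8), (14, 8)]
Unfold 2 (reflect across v@10): 4 holes -> [(9, 8), (9, 11), (14, 8), (14, 11)]
Unfold 3 (reflect across h@8): 8 holes -> [(1, 8), (1, 11), (6, 8), (6, 11), (9, 8), (9, 11), (14, 8), (14, 11)]
Unfold 4 (reflect across v@12): 16 holes -> [(1, 8), (1, 11), (1, 12), (1, 15), (6, 8), (6, 11), (6, 12), (6, 15), (9, 8), (9, 11), (9, 12), (9, 15), (14, 8), (14, 11), (14, 12), (14, 15)]
Unfold 5 (reflect across v@8): 32 holes -> [(1, 0), (1, 3), (1, 4), (1, 7), (1, 8), (1, 11), (1, 12), (1, 15), (6, 0), (6, 3), (6, 4), (6, 7), (6, 8), (6, 11), (6, 12), (6, 15), (9, 0), (9, 3), (9, 4), (9, 7), (9, 8), (9, 11), (9, 12), (9, 15), (14, 0), (14, 3), (14, 4), (14, 7), (14, 8), (14, 11), (14, 12), (14, 15)]
Holes: [(1, 0), (1, 3), (1, 4), (1, 7), (1, 8), (1, 11), (1, 12), (1, 15), (6, 0), (6, 3), (6, 4), (6, 7), (6, 8), (6, 11), (6, 12), (6, 15), (9, 0), (9, 3), (9, 4), (9, 7), (9, 8), (9, 11), (9, 12), (9, 15), (14, 0), (14, 3), (14, 4), (14, 7), (14, 8), (14, 11), (14, 12), (14, 15)]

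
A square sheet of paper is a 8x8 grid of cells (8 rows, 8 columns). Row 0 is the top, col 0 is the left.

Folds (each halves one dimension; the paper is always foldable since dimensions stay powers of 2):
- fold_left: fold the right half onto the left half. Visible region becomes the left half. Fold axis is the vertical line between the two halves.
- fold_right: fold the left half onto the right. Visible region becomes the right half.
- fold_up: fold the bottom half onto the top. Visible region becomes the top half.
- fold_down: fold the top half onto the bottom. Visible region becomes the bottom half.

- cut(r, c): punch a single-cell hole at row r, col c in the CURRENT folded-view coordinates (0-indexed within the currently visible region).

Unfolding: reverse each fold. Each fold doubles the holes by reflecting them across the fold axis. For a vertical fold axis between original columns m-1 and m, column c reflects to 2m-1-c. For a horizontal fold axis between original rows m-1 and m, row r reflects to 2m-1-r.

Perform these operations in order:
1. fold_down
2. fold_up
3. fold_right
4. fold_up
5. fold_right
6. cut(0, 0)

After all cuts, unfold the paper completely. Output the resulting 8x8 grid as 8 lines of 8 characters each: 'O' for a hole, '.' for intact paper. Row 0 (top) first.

Op 1 fold_down: fold axis h@4; visible region now rows[4,8) x cols[0,8) = 4x8
Op 2 fold_up: fold axis h@6; visible region now rows[4,6) x cols[0,8) = 2x8
Op 3 fold_right: fold axis v@4; visible region now rows[4,6) x cols[4,8) = 2x4
Op 4 fold_up: fold axis h@5; visible region now rows[4,5) x cols[4,8) = 1x4
Op 5 fold_right: fold axis v@6; visible region now rows[4,5) x cols[6,8) = 1x2
Op 6 cut(0, 0): punch at orig (4,6); cuts so far [(4, 6)]; region rows[4,5) x cols[6,8) = 1x2
Unfold 1 (reflect across v@6): 2 holes -> [(4, 5), (4, 6)]
Unfold 2 (reflect across h@5): 4 holes -> [(4, 5), (4, 6), (5, 5), (5, 6)]
Unfold 3 (reflect across v@4): 8 holes -> [(4, 1), (4, 2), (4, 5), (4, 6), (5, 1), (5, 2), (5, 5), (5, 6)]
Unfold 4 (reflect across h@6): 16 holes -> [(4, 1), (4, 2), (4, 5), (4, 6), (5, 1), (5, 2), (5, 5), (5, 6), (6, 1), (6, 2), (6, 5), (6, 6), (7, 1), (7, 2), (7, 5), (7, 6)]
Unfold 5 (reflect across h@4): 32 holes -> [(0, 1), (0, 2), (0, 5), (0, 6), (1, 1), (1, 2), (1, 5), (1, 6), (2, 1), (2, 2), (2, 5), (2, 6), (3, 1), (3, 2), (3, 5), (3, 6), (4, 1), (4, 2), (4, 5), (4, 6), (5, 1), (5, 2), (5, 5), (5, 6), (6, 1), (6, 2), (6, 5), (6, 6), (7, 1), (7, 2), (7, 5), (7, 6)]

Answer: .OO..OO.
.OO..OO.
.OO..OO.
.OO..OO.
.OO..OO.
.OO..OO.
.OO..OO.
.OO..OO.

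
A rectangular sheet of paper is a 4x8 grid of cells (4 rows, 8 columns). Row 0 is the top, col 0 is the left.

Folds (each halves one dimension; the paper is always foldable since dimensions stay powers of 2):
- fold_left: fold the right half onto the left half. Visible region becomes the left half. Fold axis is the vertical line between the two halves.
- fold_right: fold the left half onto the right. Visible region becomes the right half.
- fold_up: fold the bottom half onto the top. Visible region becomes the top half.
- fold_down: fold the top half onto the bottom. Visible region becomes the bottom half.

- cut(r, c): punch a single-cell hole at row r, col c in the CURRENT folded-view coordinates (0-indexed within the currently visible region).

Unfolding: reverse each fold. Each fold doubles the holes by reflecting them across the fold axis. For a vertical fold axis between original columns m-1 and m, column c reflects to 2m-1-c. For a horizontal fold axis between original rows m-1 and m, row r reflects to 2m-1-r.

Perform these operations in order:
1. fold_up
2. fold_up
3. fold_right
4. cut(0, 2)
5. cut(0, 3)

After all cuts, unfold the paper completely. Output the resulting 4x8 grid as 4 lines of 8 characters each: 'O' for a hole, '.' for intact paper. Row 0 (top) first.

Answer: OO....OO
OO....OO
OO....OO
OO....OO

Derivation:
Op 1 fold_up: fold axis h@2; visible region now rows[0,2) x cols[0,8) = 2x8
Op 2 fold_up: fold axis h@1; visible region now rows[0,1) x cols[0,8) = 1x8
Op 3 fold_right: fold axis v@4; visible region now rows[0,1) x cols[4,8) = 1x4
Op 4 cut(0, 2): punch at orig (0,6); cuts so far [(0, 6)]; region rows[0,1) x cols[4,8) = 1x4
Op 5 cut(0, 3): punch at orig (0,7); cuts so far [(0, 6), (0, 7)]; region rows[0,1) x cols[4,8) = 1x4
Unfold 1 (reflect across v@4): 4 holes -> [(0, 0), (0, 1), (0, 6), (0, 7)]
Unfold 2 (reflect across h@1): 8 holes -> [(0, 0), (0, 1), (0, 6), (0, 7), (1, 0), (1, 1), (1, 6), (1, 7)]
Unfold 3 (reflect across h@2): 16 holes -> [(0, 0), (0, 1), (0, 6), (0, 7), (1, 0), (1, 1), (1, 6), (1, 7), (2, 0), (2, 1), (2, 6), (2, 7), (3, 0), (3, 1), (3, 6), (3, 7)]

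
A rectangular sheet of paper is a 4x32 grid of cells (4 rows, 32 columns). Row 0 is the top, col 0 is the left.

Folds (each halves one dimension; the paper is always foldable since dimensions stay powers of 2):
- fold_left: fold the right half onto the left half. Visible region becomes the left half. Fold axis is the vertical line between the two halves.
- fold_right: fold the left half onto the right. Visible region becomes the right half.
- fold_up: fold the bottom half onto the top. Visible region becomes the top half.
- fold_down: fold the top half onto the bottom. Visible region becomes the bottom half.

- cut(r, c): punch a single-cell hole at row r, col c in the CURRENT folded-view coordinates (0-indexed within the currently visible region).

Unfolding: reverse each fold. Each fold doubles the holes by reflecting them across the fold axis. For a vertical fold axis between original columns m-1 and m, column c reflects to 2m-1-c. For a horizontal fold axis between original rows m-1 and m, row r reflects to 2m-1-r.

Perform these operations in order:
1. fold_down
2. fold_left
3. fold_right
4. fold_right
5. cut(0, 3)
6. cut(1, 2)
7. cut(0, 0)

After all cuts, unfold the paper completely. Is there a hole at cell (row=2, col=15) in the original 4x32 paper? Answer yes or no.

Answer: yes

Derivation:
Op 1 fold_down: fold axis h@2; visible region now rows[2,4) x cols[0,32) = 2x32
Op 2 fold_left: fold axis v@16; visible region now rows[2,4) x cols[0,16) = 2x16
Op 3 fold_right: fold axis v@8; visible region now rows[2,4) x cols[8,16) = 2x8
Op 4 fold_right: fold axis v@12; visible region now rows[2,4) x cols[12,16) = 2x4
Op 5 cut(0, 3): punch at orig (2,15); cuts so far [(2, 15)]; region rows[2,4) x cols[12,16) = 2x4
Op 6 cut(1, 2): punch at orig (3,14); cuts so far [(2, 15), (3, 14)]; region rows[2,4) x cols[12,16) = 2x4
Op 7 cut(0, 0): punch at orig (2,12); cuts so far [(2, 12), (2, 15), (3, 14)]; region rows[2,4) x cols[12,16) = 2x4
Unfold 1 (reflect across v@12): 6 holes -> [(2, 8), (2, 11), (2, 12), (2, 15), (3, 9), (3, 14)]
Unfold 2 (reflect across v@8): 12 holes -> [(2, 0), (2, 3), (2, 4), (2, 7), (2, 8), (2, 11), (2, 12), (2, 15), (3, 1), (3, 6), (3, 9), (3, 14)]
Unfold 3 (reflect across v@16): 24 holes -> [(2, 0), (2, 3), (2, 4), (2, 7), (2, 8), (2, 11), (2, 12), (2, 15), (2, 16), (2, 19), (2, 20), (2, 23), (2, 24), (2, 27), (2, 28), (2, 31), (3, 1), (3, 6), (3, 9), (3, 14), (3, 17), (3, 22), (3, 25), (3, 30)]
Unfold 4 (reflect across h@2): 48 holes -> [(0, 1), (0, 6), (0, 9), (0, 14), (0, 17), (0, 22), (0, 25), (0, 30), (1, 0), (1, 3), (1, 4), (1, 7), (1, 8), (1, 11), (1, 12), (1, 15), (1, 16), (1, 19), (1, 20), (1, 23), (1, 24), (1, 27), (1, 28), (1, 31), (2, 0), (2, 3), (2, 4), (2, 7), (2, 8), (2, 11), (2, 12), (2, 15), (2, 16), (2, 19), (2, 20), (2, 23), (2, 24), (2, 27), (2, 28), (2, 31), (3, 1), (3, 6), (3, 9), (3, 14), (3, 17), (3, 22), (3, 25), (3, 30)]
Holes: [(0, 1), (0, 6), (0, 9), (0, 14), (0, 17), (0, 22), (0, 25), (0, 30), (1, 0), (1, 3), (1, 4), (1, 7), (1, 8), (1, 11), (1, 12), (1, 15), (1, 16), (1, 19), (1, 20), (1, 23), (1, 24), (1, 27), (1, 28), (1, 31), (2, 0), (2, 3), (2, 4), (2, 7), (2, 8), (2, 11), (2, 12), (2, 15), (2, 16), (2, 19), (2, 20), (2, 23), (2, 24), (2, 27), (2, 28), (2, 31), (3, 1), (3, 6), (3, 9), (3, 14), (3, 17), (3, 22), (3, 25), (3, 30)]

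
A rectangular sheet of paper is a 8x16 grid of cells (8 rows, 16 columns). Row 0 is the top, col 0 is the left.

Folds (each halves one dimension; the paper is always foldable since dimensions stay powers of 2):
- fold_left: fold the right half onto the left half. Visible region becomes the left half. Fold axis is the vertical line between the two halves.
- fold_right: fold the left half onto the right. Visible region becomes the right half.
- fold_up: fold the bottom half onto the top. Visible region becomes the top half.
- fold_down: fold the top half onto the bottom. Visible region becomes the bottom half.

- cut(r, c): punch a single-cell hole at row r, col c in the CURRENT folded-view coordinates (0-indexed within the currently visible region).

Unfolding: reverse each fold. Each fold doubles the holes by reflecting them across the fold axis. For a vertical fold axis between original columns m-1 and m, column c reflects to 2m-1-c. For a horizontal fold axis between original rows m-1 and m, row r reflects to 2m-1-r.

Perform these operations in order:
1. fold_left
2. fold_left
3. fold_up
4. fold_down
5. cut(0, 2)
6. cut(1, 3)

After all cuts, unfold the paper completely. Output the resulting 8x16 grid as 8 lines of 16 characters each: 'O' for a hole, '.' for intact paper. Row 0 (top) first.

Op 1 fold_left: fold axis v@8; visible region now rows[0,8) x cols[0,8) = 8x8
Op 2 fold_left: fold axis v@4; visible region now rows[0,8) x cols[0,4) = 8x4
Op 3 fold_up: fold axis h@4; visible region now rows[0,4) x cols[0,4) = 4x4
Op 4 fold_down: fold axis h@2; visible region now rows[2,4) x cols[0,4) = 2x4
Op 5 cut(0, 2): punch at orig (2,2); cuts so far [(2, 2)]; region rows[2,4) x cols[0,4) = 2x4
Op 6 cut(1, 3): punch at orig (3,3); cuts so far [(2, 2), (3, 3)]; region rows[2,4) x cols[0,4) = 2x4
Unfold 1 (reflect across h@2): 4 holes -> [(0, 3), (1, 2), (2, 2), (3, 3)]
Unfold 2 (reflect across h@4): 8 holes -> [(0, 3), (1, 2), (2, 2), (3, 3), (4, 3), (5, 2), (6, 2), (7, 3)]
Unfold 3 (reflect across v@4): 16 holes -> [(0, 3), (0, 4), (1, 2), (1, 5), (2, 2), (2, 5), (3, 3), (3, 4), (4, 3), (4, 4), (5, 2), (5, 5), (6, 2), (6, 5), (7, 3), (7, 4)]
Unfold 4 (reflect across v@8): 32 holes -> [(0, 3), (0, 4), (0, 11), (0, 12), (1, 2), (1, 5), (1, 10), (1, 13), (2, 2), (2, 5), (2, 10), (2, 13), (3, 3), (3, 4), (3, 11), (3, 12), (4, 3), (4, 4), (4, 11), (4, 12), (5, 2), (5, 5), (5, 10), (5, 13), (6, 2), (6, 5), (6, 10), (6, 13), (7, 3), (7, 4), (7, 11), (7, 12)]

Answer: ...OO......OO...
..O..O....O..O..
..O..O....O..O..
...OO......OO...
...OO......OO...
..O..O....O..O..
..O..O....O..O..
...OO......OO...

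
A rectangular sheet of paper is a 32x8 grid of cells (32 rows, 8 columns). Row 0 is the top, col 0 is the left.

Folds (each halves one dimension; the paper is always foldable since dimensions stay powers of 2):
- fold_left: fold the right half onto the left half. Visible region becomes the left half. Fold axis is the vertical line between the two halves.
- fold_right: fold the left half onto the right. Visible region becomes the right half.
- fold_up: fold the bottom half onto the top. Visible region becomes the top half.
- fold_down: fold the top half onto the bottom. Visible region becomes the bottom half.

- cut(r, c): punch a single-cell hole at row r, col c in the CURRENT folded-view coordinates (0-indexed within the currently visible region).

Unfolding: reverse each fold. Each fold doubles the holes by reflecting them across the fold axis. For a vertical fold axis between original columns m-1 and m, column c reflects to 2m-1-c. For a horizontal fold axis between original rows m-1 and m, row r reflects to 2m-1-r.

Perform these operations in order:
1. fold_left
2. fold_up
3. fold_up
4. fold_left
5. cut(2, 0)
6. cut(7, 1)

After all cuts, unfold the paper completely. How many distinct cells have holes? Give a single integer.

Answer: 32

Derivation:
Op 1 fold_left: fold axis v@4; visible region now rows[0,32) x cols[0,4) = 32x4
Op 2 fold_up: fold axis h@16; visible region now rows[0,16) x cols[0,4) = 16x4
Op 3 fold_up: fold axis h@8; visible region now rows[0,8) x cols[0,4) = 8x4
Op 4 fold_left: fold axis v@2; visible region now rows[0,8) x cols[0,2) = 8x2
Op 5 cut(2, 0): punch at orig (2,0); cuts so far [(2, 0)]; region rows[0,8) x cols[0,2) = 8x2
Op 6 cut(7, 1): punch at orig (7,1); cuts so far [(2, 0), (7, 1)]; region rows[0,8) x cols[0,2) = 8x2
Unfold 1 (reflect across v@2): 4 holes -> [(2, 0), (2, 3), (7, 1), (7, 2)]
Unfold 2 (reflect across h@8): 8 holes -> [(2, 0), (2, 3), (7, 1), (7, 2), (8, 1), (8, 2), (13, 0), (13, 3)]
Unfold 3 (reflect across h@16): 16 holes -> [(2, 0), (2, 3), (7, 1), (7, 2), (8, 1), (8, 2), (13, 0), (13, 3), (18, 0), (18, 3), (23, 1), (23, 2), (24, 1), (24, 2), (29, 0), (29, 3)]
Unfold 4 (reflect across v@4): 32 holes -> [(2, 0), (2, 3), (2, 4), (2, 7), (7, 1), (7, 2), (7, 5), (7, 6), (8, 1), (8, 2), (8, 5), (8, 6), (13, 0), (13, 3), (13, 4), (13, 7), (18, 0), (18, 3), (18, 4), (18, 7), (23, 1), (23, 2), (23, 5), (23, 6), (24, 1), (24, 2), (24, 5), (24, 6), (29, 0), (29, 3), (29, 4), (29, 7)]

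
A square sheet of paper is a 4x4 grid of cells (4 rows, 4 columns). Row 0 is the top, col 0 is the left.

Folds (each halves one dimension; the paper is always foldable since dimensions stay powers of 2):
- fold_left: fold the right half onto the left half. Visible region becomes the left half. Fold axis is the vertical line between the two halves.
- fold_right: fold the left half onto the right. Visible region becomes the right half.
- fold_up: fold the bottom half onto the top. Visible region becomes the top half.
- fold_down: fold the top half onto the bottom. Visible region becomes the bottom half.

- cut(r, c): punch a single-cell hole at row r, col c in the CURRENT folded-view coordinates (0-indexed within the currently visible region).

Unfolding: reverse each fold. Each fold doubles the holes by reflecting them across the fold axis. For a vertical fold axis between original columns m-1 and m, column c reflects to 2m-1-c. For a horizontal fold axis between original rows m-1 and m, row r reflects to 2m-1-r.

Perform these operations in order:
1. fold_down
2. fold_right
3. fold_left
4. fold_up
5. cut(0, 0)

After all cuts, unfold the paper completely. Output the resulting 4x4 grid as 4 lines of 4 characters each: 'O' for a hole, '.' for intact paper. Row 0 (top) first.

Answer: OOOO
OOOO
OOOO
OOOO

Derivation:
Op 1 fold_down: fold axis h@2; visible region now rows[2,4) x cols[0,4) = 2x4
Op 2 fold_right: fold axis v@2; visible region now rows[2,4) x cols[2,4) = 2x2
Op 3 fold_left: fold axis v@3; visible region now rows[2,4) x cols[2,3) = 2x1
Op 4 fold_up: fold axis h@3; visible region now rows[2,3) x cols[2,3) = 1x1
Op 5 cut(0, 0): punch at orig (2,2); cuts so far [(2, 2)]; region rows[2,3) x cols[2,3) = 1x1
Unfold 1 (reflect across h@3): 2 holes -> [(2, 2), (3, 2)]
Unfold 2 (reflect across v@3): 4 holes -> [(2, 2), (2, 3), (3, 2), (3, 3)]
Unfold 3 (reflect across v@2): 8 holes -> [(2, 0), (2, 1), (2, 2), (2, 3), (3, 0), (3, 1), (3, 2), (3, 3)]
Unfold 4 (reflect across h@2): 16 holes -> [(0, 0), (0, 1), (0, 2), (0, 3), (1, 0), (1, 1), (1, 2), (1, 3), (2, 0), (2, 1), (2, 2), (2, 3), (3, 0), (3, 1), (3, 2), (3, 3)]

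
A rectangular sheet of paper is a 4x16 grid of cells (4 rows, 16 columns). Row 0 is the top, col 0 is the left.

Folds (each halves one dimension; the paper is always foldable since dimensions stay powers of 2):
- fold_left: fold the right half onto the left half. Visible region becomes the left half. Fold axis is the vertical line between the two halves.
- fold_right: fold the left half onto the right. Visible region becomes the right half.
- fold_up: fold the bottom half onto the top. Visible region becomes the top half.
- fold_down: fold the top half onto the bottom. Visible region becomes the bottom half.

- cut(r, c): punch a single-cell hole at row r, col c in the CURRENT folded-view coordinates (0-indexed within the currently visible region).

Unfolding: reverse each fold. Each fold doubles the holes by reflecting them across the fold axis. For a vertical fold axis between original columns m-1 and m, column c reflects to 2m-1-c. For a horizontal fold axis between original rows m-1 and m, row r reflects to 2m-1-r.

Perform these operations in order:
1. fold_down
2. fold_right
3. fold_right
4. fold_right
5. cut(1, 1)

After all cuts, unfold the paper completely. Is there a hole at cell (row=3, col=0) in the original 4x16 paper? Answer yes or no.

Op 1 fold_down: fold axis h@2; visible region now rows[2,4) x cols[0,16) = 2x16
Op 2 fold_right: fold axis v@8; visible region now rows[2,4) x cols[8,16) = 2x8
Op 3 fold_right: fold axis v@12; visible region now rows[2,4) x cols[12,16) = 2x4
Op 4 fold_right: fold axis v@14; visible region now rows[2,4) x cols[14,16) = 2x2
Op 5 cut(1, 1): punch at orig (3,15); cuts so far [(3, 15)]; region rows[2,4) x cols[14,16) = 2x2
Unfold 1 (reflect across v@14): 2 holes -> [(3, 12), (3, 15)]
Unfold 2 (reflect across v@12): 4 holes -> [(3, 8), (3, 11), (3, 12), (3, 15)]
Unfold 3 (reflect across v@8): 8 holes -> [(3, 0), (3, 3), (3, 4), (3, 7), (3, 8), (3, 11), (3, 12), (3, 15)]
Unfold 4 (reflect across h@2): 16 holes -> [(0, 0), (0, 3), (0, 4), (0, 7), (0, 8), (0, 11), (0, 12), (0, 15), (3, 0), (3, 3), (3, 4), (3, 7), (3, 8), (3, 11), (3, 12), (3, 15)]
Holes: [(0, 0), (0, 3), (0, 4), (0, 7), (0, 8), (0, 11), (0, 12), (0, 15), (3, 0), (3, 3), (3, 4), (3, 7), (3, 8), (3, 11), (3, 12), (3, 15)]

Answer: yes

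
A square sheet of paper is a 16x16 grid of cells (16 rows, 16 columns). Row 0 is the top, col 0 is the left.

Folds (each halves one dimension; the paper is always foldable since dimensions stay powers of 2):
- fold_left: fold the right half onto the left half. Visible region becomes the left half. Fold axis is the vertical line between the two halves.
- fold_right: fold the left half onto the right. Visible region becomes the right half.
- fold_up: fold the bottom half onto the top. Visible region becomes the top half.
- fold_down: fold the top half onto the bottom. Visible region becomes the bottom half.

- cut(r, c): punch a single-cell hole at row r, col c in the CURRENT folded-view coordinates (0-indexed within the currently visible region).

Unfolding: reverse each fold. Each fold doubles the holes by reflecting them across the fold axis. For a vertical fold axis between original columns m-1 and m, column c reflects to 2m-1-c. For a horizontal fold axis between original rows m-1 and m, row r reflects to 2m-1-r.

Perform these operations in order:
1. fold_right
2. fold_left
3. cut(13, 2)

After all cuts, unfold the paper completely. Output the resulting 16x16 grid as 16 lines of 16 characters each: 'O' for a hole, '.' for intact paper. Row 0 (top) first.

Answer: ................
................
................
................
................
................
................
................
................
................
................
................
................
..O..O....O..O..
................
................

Derivation:
Op 1 fold_right: fold axis v@8; visible region now rows[0,16) x cols[8,16) = 16x8
Op 2 fold_left: fold axis v@12; visible region now rows[0,16) x cols[8,12) = 16x4
Op 3 cut(13, 2): punch at orig (13,10); cuts so far [(13, 10)]; region rows[0,16) x cols[8,12) = 16x4
Unfold 1 (reflect across v@12): 2 holes -> [(13, 10), (13, 13)]
Unfold 2 (reflect across v@8): 4 holes -> [(13, 2), (13, 5), (13, 10), (13, 13)]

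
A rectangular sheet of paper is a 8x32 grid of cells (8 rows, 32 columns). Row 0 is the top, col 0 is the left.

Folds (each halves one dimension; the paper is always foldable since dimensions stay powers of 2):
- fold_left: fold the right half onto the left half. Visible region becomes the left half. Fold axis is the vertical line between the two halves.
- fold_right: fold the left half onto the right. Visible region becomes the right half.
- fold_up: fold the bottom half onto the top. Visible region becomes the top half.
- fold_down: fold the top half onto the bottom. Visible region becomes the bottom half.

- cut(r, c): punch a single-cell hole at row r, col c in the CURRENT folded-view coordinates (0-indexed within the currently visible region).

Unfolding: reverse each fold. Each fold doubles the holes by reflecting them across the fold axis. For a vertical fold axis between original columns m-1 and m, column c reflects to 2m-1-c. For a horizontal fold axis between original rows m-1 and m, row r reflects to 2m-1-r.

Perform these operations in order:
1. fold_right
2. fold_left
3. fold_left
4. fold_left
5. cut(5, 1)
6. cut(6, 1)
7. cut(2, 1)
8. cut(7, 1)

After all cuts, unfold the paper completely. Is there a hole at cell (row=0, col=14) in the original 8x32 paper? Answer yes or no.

Answer: no

Derivation:
Op 1 fold_right: fold axis v@16; visible region now rows[0,8) x cols[16,32) = 8x16
Op 2 fold_left: fold axis v@24; visible region now rows[0,8) x cols[16,24) = 8x8
Op 3 fold_left: fold axis v@20; visible region now rows[0,8) x cols[16,20) = 8x4
Op 4 fold_left: fold axis v@18; visible region now rows[0,8) x cols[16,18) = 8x2
Op 5 cut(5, 1): punch at orig (5,17); cuts so far [(5, 17)]; region rows[0,8) x cols[16,18) = 8x2
Op 6 cut(6, 1): punch at orig (6,17); cuts so far [(5, 17), (6, 17)]; region rows[0,8) x cols[16,18) = 8x2
Op 7 cut(2, 1): punch at orig (2,17); cuts so far [(2, 17), (5, 17), (6, 17)]; region rows[0,8) x cols[16,18) = 8x2
Op 8 cut(7, 1): punch at orig (7,17); cuts so far [(2, 17), (5, 17), (6, 17), (7, 17)]; region rows[0,8) x cols[16,18) = 8x2
Unfold 1 (reflect across v@18): 8 holes -> [(2, 17), (2, 18), (5, 17), (5, 18), (6, 17), (6, 18), (7, 17), (7, 18)]
Unfold 2 (reflect across v@20): 16 holes -> [(2, 17), (2, 18), (2, 21), (2, 22), (5, 17), (5, 18), (5, 21), (5, 22), (6, 17), (6, 18), (6, 21), (6, 22), (7, 17), (7, 18), (7, 21), (7, 22)]
Unfold 3 (reflect across v@24): 32 holes -> [(2, 17), (2, 18), (2, 21), (2, 22), (2, 25), (2, 26), (2, 29), (2, 30), (5, 17), (5, 18), (5, 21), (5, 22), (5, 25), (5, 26), (5, 29), (5, 30), (6, 17), (6, 18), (6, 21), (6, 22), (6, 25), (6, 26), (6, 29), (6, 30), (7, 17), (7, 18), (7, 21), (7, 22), (7, 25), (7, 26), (7, 29), (7, 30)]
Unfold 4 (reflect across v@16): 64 holes -> [(2, 1), (2, 2), (2, 5), (2, 6), (2, 9), (2, 10), (2, 13), (2, 14), (2, 17), (2, 18), (2, 21), (2, 22), (2, 25), (2, 26), (2, 29), (2, 30), (5, 1), (5, 2), (5, 5), (5, 6), (5, 9), (5, 10), (5, 13), (5, 14), (5, 17), (5, 18), (5, 21), (5, 22), (5, 25), (5, 26), (5, 29), (5, 30), (6, 1), (6, 2), (6, 5), (6, 6), (6, 9), (6, 10), (6, 13), (6, 14), (6, 17), (6, 18), (6, 21), (6, 22), (6, 25), (6, 26), (6, 29), (6, 30), (7, 1), (7, 2), (7, 5), (7, 6), (7, 9), (7, 10), (7, 13), (7, 14), (7, 17), (7, 18), (7, 21), (7, 22), (7, 25), (7, 26), (7, 29), (7, 30)]
Holes: [(2, 1), (2, 2), (2, 5), (2, 6), (2, 9), (2, 10), (2, 13), (2, 14), (2, 17), (2, 18), (2, 21), (2, 22), (2, 25), (2, 26), (2, 29), (2, 30), (5, 1), (5, 2), (5, 5), (5, 6), (5, 9), (5, 10), (5, 13), (5, 14), (5, 17), (5, 18), (5, 21), (5, 22), (5, 25), (5, 26), (5, 29), (5, 30), (6, 1), (6, 2), (6, 5), (6, 6), (6, 9), (6, 10), (6, 13), (6, 14), (6, 17), (6, 18), (6, 21), (6, 22), (6, 25), (6, 26), (6, 29), (6, 30), (7, 1), (7, 2), (7, 5), (7, 6), (7, 9), (7, 10), (7, 13), (7, 14), (7, 17), (7, 18), (7, 21), (7, 22), (7, 25), (7, 26), (7, 29), (7, 30)]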